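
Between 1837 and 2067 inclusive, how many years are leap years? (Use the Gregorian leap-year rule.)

Multiples of 4 in [1837,2067]: 57.
Of those, multiples of 100: 2 (not leap unless ÷400).
Multiples of 400: 1.
Leap years = 57 − 2 + 1 = 56.

56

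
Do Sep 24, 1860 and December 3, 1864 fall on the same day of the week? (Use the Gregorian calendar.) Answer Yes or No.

No

From Sep 24, 1860 to Dec 3, 1864 is 1531 days.
1531 mod 7 = 5, so they are different weekdays.
(Sep 24, 1860 is a Monday; Dec 3, 1864 is a Saturday.)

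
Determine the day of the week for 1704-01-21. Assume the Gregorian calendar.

Monday

Doomsday rule: the anchor day for the 1700s is Sunday. For year 04: 4÷12 = 0 r 4, and 4÷4 = 1, so 0+4+1 = 5.
Sunday + 5 ≡ Friday — that's 1704's doomsday.
In January the doomsday date is Jan 4 (1704 is a leap year (divisible by 4)).
Jan 21 is 17 days after Jan 4; 17 mod 7 = 3, so Friday + 3 = Monday.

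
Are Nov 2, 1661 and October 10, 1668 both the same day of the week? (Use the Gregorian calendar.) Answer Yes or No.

Yes

From Nov 2, 1661 to Oct 10, 1668 is 2534 days.
2534 mod 7 = 0, so they are the same weekday.
(Nov 2, 1661 is a Wednesday; Oct 10, 1668 is a Wednesday.)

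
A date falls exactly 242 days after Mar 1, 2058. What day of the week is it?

First find the weekday of Mar 1, 2058. Doomsday rule: the anchor day for the 2000s is Tuesday. For year 58: 58÷12 = 4 r 10, and 10÷4 = 2, so 4+10+2 = 16.
Tuesday + 16 ≡ Thursday — that's 2058's doomsday.
In March the doomsday date is Mar 14.
Mar 1 is 13 days before Mar 14; 13 mod 7 = 6, so Thursday − 6 = Friday.
242 mod 7 = 4, so 242 days after a Friday is Friday + 4 = Tuesday.

Tuesday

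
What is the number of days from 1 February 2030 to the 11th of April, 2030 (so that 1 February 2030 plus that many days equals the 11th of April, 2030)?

Feb 1, 2030 → Mar 1, 2030: 28 days (February has 28).
Mar 1, 2030 → Apr 1, 2030: 31 days (March has 31).
Apr 1, 2030 → Apr 11, 2030: 10 days.
Total: 69 days.

69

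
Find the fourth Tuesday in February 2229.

February 24, 2229

February 1, 2229 is a Sunday.
The first Tuesday is therefore February 3 (2 days later).
The fourth Tuesday is 3 + 3×7 = February 24.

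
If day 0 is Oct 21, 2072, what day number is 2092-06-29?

7191

Oct 21, 2072 → Oct 21, 2073: 365 days.
Oct 21, 2073 → Oct 21, 2074: 365 days.
Oct 21, 2074 → Oct 21, 2075: 365 days.
Oct 21, 2075 → Oct 21, 2076: 366 days (Feb 29, 2076 is in that span).
Oct 21, 2076 → Oct 21, 2077: 365 days.
Oct 21, 2077 → Oct 21, 2078: 365 days.
Oct 21, 2078 → Oct 21, 2079: 365 days.
Oct 21, 2079 → Oct 21, 2080: 366 days (Feb 29, 2080 is in that span).
Oct 21, 2080 → Oct 21, 2081: 365 days.
Oct 21, 2081 → Oct 21, 2082: 365 days.
Oct 21, 2082 → Oct 21, 2083: 365 days.
Oct 21, 2083 → Oct 21, 2084: 366 days (Feb 29, 2084 is in that span).
Oct 21, 2084 → Oct 21, 2085: 365 days.
Oct 21, 2085 → Oct 21, 2086: 365 days.
Oct 21, 2086 → Oct 21, 2087: 365 days.
Oct 21, 2087 → Oct 21, 2088: 366 days (Feb 29, 2088 is in that span).
Oct 21, 2088 → Oct 21, 2089: 365 days.
Oct 21, 2089 → Oct 21, 2090: 365 days.
Oct 21, 2090 → Oct 21, 2091: 365 days.
Oct 21, 2091 → Nov 21, 2091: 31 days (October has 31).
Nov 21, 2091 → Dec 21, 2091: 30 days (November has 30).
Dec 21, 2091 → Jan 21, 2092: 31 days (December has 31).
Jan 21, 2092 → Feb 21, 2092: 31 days (January has 31).
Feb 21, 2092 → Mar 21, 2092: 29 days (February has 29).
Mar 21, 2092 → Apr 21, 2092: 31 days (March has 31).
Apr 21, 2092 → May 21, 2092: 30 days (April has 30).
May 21, 2092 → Jun 21, 2092: 31 days (May has 31).
Jun 21, 2092 → Jun 29, 2092: 8 days.
Total: 7191 days.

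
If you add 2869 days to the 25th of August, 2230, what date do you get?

+365 (one year) → Aug 25, 2231 (2504 left).
+366 (one year; includes Feb 29, 2232) → Aug 25, 2232 (2138 left).
+365 (one year) → Aug 25, 2233 (1773 left).
+365 (one year) → Aug 25, 2234 (1408 left).
+365 (one year) → Aug 25, 2235 (1043 left).
+366 (one year; includes Feb 29, 2236) → Aug 25, 2236 (677 left).
+365 (one year) → Aug 25, 2237 (312 left).
Aug has 31 days: +7 → Sep 1, 2237 (305 left).
Sep has 30 days: +30 → Oct 1, 2237 (275 left).
Oct has 31 days: +31 → Nov 1, 2237 (244 left).
Nov has 30 days: +30 → Dec 1, 2237 (214 left).
Dec has 31 days: +31 → Jan 1, 2238 (183 left).
Jan has 31 days: +31 → Feb 1, 2238 (152 left).
Feb has 28 days: +28 → Mar 1, 2238 (124 left).
Mar has 31 days: +31 → Apr 1, 2238 (93 left).
Apr has 30 days: +30 → May 1, 2238 (63 left).
May has 31 days: +31 → Jun 1, 2238 (32 left).
Jun has 30 days: +30 → Jul 1, 2238 (2 left).
+2 → Jul 3, 2238.

July 3, 2238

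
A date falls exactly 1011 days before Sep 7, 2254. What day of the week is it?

First find the weekday of Sep 7, 2254. Doomsday rule: the anchor day for the 2200s is Friday. For year 54: 54÷12 = 4 r 6, and 6÷4 = 1, so 4+6+1 = 11.
Friday + 11 ≡ Tuesday — that's 2254's doomsday.
In September the doomsday date is Sep 5.
Sep 7 is 2 days after Sep 5; 2 mod 7 = 2, so Tuesday + 2 = Thursday.
1011 mod 7 = 3, so 1011 days before a Thursday is Thursday − 3 = Monday.

Monday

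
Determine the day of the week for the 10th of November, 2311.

Friday

Doomsday rule: the anchor day for the 2300s is Wednesday. For year 11: 11÷12 = 0 r 11, and 11÷4 = 2, so 0+11+2 = 13.
Wednesday + 13 ≡ Tuesday — that's 2311's doomsday.
In November the doomsday date is Nov 7.
Nov 10 is 3 days after Nov 7; 3 mod 7 = 3, so Tuesday + 3 = Friday.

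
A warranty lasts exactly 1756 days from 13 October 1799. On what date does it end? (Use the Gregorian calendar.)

August 4, 1804

+365 (one year) → Oct 13, 1800 (1391 left).
+365 (one year) → Oct 13, 1801 (1026 left).
+365 (one year) → Oct 13, 1802 (661 left).
+365 (one year) → Oct 13, 1803 (296 left).
Oct has 31 days: +19 → Nov 1, 1803 (277 left).
Nov has 30 days: +30 → Dec 1, 1803 (247 left).
Dec has 31 days: +31 → Jan 1, 1804 (216 left).
Jan has 31 days: +31 → Feb 1, 1804 (185 left).
Feb has 29 days: +29 → Mar 1, 1804 (156 left).
Mar has 31 days: +31 → Apr 1, 1804 (125 left).
Apr has 30 days: +30 → May 1, 1804 (95 left).
May has 31 days: +31 → Jun 1, 1804 (64 left).
Jun has 30 days: +30 → Jul 1, 1804 (34 left).
Jul has 31 days: +31 → Aug 1, 1804 (3 left).
+3 → Aug 4, 1804.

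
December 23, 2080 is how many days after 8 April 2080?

259

Apr 8, 2080 → May 8, 2080: 30 days (April has 30).
May 8, 2080 → Jun 8, 2080: 31 days (May has 31).
Jun 8, 2080 → Jul 8, 2080: 30 days (June has 30).
Jul 8, 2080 → Aug 8, 2080: 31 days (July has 31).
Aug 8, 2080 → Sep 8, 2080: 31 days (August has 31).
Sep 8, 2080 → Oct 8, 2080: 30 days (September has 30).
Oct 8, 2080 → Nov 8, 2080: 31 days (October has 31).
Nov 8, 2080 → Dec 8, 2080: 30 days (November has 30).
Dec 8, 2080 → Dec 23, 2080: 15 days.
Total: 259 days.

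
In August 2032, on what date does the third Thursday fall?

August 1, 2032 is a Sunday.
The first Thursday is therefore August 5 (4 days later).
The third Thursday is 5 + 2×7 = August 19.

August 19, 2032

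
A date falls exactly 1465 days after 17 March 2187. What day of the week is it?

Mar 17, 2187 is a Saturday.
1465 mod 7 = 2, so 1465 days after a Saturday is Saturday + 2 = Monday.

Monday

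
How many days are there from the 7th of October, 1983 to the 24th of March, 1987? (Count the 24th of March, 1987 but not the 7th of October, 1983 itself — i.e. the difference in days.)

Oct 7, 1983 → Oct 7, 1984: 366 days (Feb 29, 1984 is in that span).
Oct 7, 1984 → Oct 7, 1985: 365 days.
Oct 7, 1985 → Oct 7, 1986: 365 days.
Oct 7, 1986 → Nov 7, 1986: 31 days (October has 31).
Nov 7, 1986 → Dec 7, 1986: 30 days (November has 30).
Dec 7, 1986 → Jan 7, 1987: 31 days (December has 31).
Jan 7, 1987 → Feb 7, 1987: 31 days (January has 31).
Feb 7, 1987 → Mar 7, 1987: 28 days (February has 28).
Mar 7, 1987 → Mar 24, 1987: 17 days.
Total: 1264 days.

1264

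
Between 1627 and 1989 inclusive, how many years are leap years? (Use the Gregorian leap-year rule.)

Multiples of 4 in [1627,1989]: 91.
Of those, multiples of 100: 3 (not leap unless ÷400).
Multiples of 400: 0.
Leap years = 91 − 3 + 0 = 88.

88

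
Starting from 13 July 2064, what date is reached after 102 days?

Jul has 31 days: +19 → Aug 1, 2064 (83 left).
Aug has 31 days: +31 → Sep 1, 2064 (52 left).
Sep has 30 days: +30 → Oct 1, 2064 (22 left).
+22 → Oct 23, 2064.

October 23, 2064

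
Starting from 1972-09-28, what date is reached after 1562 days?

January 7, 1977

+365 (one year) → Sep 28, 1973 (1197 left).
+365 (one year) → Sep 28, 1974 (832 left).
+365 (one year) → Sep 28, 1975 (467 left).
+366 (one year; includes Feb 29, 1976) → Sep 28, 1976 (101 left).
Sep has 30 days: +3 → Oct 1, 1976 (98 left).
Oct has 31 days: +31 → Nov 1, 1976 (67 left).
Nov has 30 days: +30 → Dec 1, 1976 (37 left).
Dec has 31 days: +31 → Jan 1, 1977 (6 left).
+6 → Jan 7, 1977.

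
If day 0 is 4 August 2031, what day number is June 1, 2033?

Aug 4, 2031 → Aug 4, 2032: 366 days (Feb 29, 2032 is in that span).
Aug 4, 2032 → Sep 4, 2032: 31 days (August has 31).
Sep 4, 2032 → Oct 4, 2032: 30 days (September has 30).
Oct 4, 2032 → Nov 4, 2032: 31 days (October has 31).
Nov 4, 2032 → Dec 4, 2032: 30 days (November has 30).
Dec 4, 2032 → Jan 4, 2033: 31 days (December has 31).
Jan 4, 2033 → Feb 4, 2033: 31 days (January has 31).
Feb 4, 2033 → Mar 4, 2033: 28 days (February has 28).
Mar 4, 2033 → Apr 4, 2033: 31 days (March has 31).
Apr 4, 2033 → May 4, 2033: 30 days (April has 30).
May 4, 2033 → Jun 1, 2033: 28 days.
Total: 667 days.

667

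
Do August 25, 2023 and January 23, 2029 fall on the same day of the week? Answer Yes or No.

From Aug 25, 2023 to Jan 23, 2029 is 1978 days.
1978 mod 7 = 4, so they are different weekdays.
(Aug 25, 2023 is a Friday; Jan 23, 2029 is a Tuesday.)

No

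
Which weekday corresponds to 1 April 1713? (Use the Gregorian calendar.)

Saturday

Doomsday rule: the anchor day for the 1700s is Sunday. For year 13: 13÷12 = 1 r 1, and 1÷4 = 0, so 1+1+0 = 2.
Sunday + 2 ≡ Tuesday — that's 1713's doomsday.
In April the doomsday date is Apr 4.
Apr 1 is 3 days before Apr 4; 3 mod 7 = 3, so Tuesday − 3 = Saturday.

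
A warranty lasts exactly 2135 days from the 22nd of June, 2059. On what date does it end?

+366 (one year; includes Feb 29, 2060) → Jun 22, 2060 (1769 left).
+365 (one year) → Jun 22, 2061 (1404 left).
+365 (one year) → Jun 22, 2062 (1039 left).
+365 (one year) → Jun 22, 2063 (674 left).
+366 (one year; includes Feb 29, 2064) → Jun 22, 2064 (308 left).
Jun has 30 days: +9 → Jul 1, 2064 (299 left).
Jul has 31 days: +31 → Aug 1, 2064 (268 left).
Aug has 31 days: +31 → Sep 1, 2064 (237 left).
Sep has 30 days: +30 → Oct 1, 2064 (207 left).
Oct has 31 days: +31 → Nov 1, 2064 (176 left).
Nov has 30 days: +30 → Dec 1, 2064 (146 left).
Dec has 31 days: +31 → Jan 1, 2065 (115 left).
Jan has 31 days: +31 → Feb 1, 2065 (84 left).
Feb has 28 days: +28 → Mar 1, 2065 (56 left).
Mar has 31 days: +31 → Apr 1, 2065 (25 left).
+25 → Apr 26, 2065.

April 26, 2065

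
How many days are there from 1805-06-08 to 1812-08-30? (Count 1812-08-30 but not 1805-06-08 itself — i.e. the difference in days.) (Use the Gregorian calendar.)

2640

Jun 8, 1805 → Jun 8, 1806: 365 days.
Jun 8, 1806 → Jun 8, 1807: 365 days.
Jun 8, 1807 → Jun 8, 1808: 366 days (Feb 29, 1808 is in that span).
Jun 8, 1808 → Jun 8, 1809: 365 days.
Jun 8, 1809 → Jun 8, 1810: 365 days.
Jun 8, 1810 → Jun 8, 1811: 365 days.
Jun 8, 1811 → Jun 8, 1812: 366 days (Feb 29, 1812 is in that span).
Jun 8, 1812 → Jul 8, 1812: 30 days (June has 30).
Jul 8, 1812 → Aug 8, 1812: 31 days (July has 31).
Aug 8, 1812 → Aug 30, 1812: 22 days.
Total: 2640 days.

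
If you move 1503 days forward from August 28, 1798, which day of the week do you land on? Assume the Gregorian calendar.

Sunday

Aug 28, 1798 is a Tuesday.
1503 mod 7 = 5, so 1503 days after a Tuesday is Tuesday + 5 = Sunday.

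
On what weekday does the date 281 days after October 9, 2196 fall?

Monday

Oct 9, 2196 is a Sunday.
281 mod 7 = 1, so 281 days after a Sunday is Sunday + 1 = Monday.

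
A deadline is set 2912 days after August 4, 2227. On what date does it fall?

July 25, 2235

+366 (one year; includes Feb 29, 2228) → Aug 4, 2228 (2546 left).
+365 (one year) → Aug 4, 2229 (2181 left).
+365 (one year) → Aug 4, 2230 (1816 left).
+365 (one year) → Aug 4, 2231 (1451 left).
+366 (one year; includes Feb 29, 2232) → Aug 4, 2232 (1085 left).
+365 (one year) → Aug 4, 2233 (720 left).
+365 (one year) → Aug 4, 2234 (355 left).
Aug has 31 days: +28 → Sep 1, 2234 (327 left).
Sep has 30 days: +30 → Oct 1, 2234 (297 left).
Oct has 31 days: +31 → Nov 1, 2234 (266 left).
Nov has 30 days: +30 → Dec 1, 2234 (236 left).
Dec has 31 days: +31 → Jan 1, 2235 (205 left).
Jan has 31 days: +31 → Feb 1, 2235 (174 left).
Feb has 28 days: +28 → Mar 1, 2235 (146 left).
Mar has 31 days: +31 → Apr 1, 2235 (115 left).
Apr has 30 days: +30 → May 1, 2235 (85 left).
May has 31 days: +31 → Jun 1, 2235 (54 left).
Jun has 30 days: +30 → Jul 1, 2235 (24 left).
+24 → Jul 25, 2235.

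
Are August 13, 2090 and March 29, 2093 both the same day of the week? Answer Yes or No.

From Aug 13, 2090 to Mar 29, 2093 is 959 days.
959 mod 7 = 0, so they are the same weekday.
(Aug 13, 2090 is a Sunday; Mar 29, 2093 is a Sunday.)

Yes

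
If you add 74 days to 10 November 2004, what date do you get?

January 23, 2005

Nov has 30 days: +21 → Dec 1, 2004 (53 left).
Dec has 31 days: +31 → Jan 1, 2005 (22 left).
+22 → Jan 23, 2005.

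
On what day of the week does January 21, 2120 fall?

Sunday

Doomsday rule: the anchor day for the 2100s is Sunday. For year 20: 20÷12 = 1 r 8, and 8÷4 = 2, so 1+8+2 = 11.
Sunday + 11 ≡ Thursday — that's 2120's doomsday.
In January the doomsday date is Jan 4 (2120 is a leap year (divisible by 4)).
Jan 21 is 17 days after Jan 4; 17 mod 7 = 3, so Thursday + 3 = Sunday.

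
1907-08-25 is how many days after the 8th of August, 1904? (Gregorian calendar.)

Aug 8, 1904 → Aug 8, 1905: 365 days.
Aug 8, 1905 → Aug 8, 1906: 365 days.
Aug 8, 1906 → Sep 8, 1906: 31 days (August has 31).
Sep 8, 1906 → Oct 8, 1906: 30 days (September has 30).
Oct 8, 1906 → Nov 8, 1906: 31 days (October has 31).
Nov 8, 1906 → Dec 8, 1906: 30 days (November has 30).
Dec 8, 1906 → Jan 8, 1907: 31 days (December has 31).
Jan 8, 1907 → Feb 8, 1907: 31 days (January has 31).
Feb 8, 1907 → Mar 8, 1907: 28 days (February has 28).
Mar 8, 1907 → Apr 8, 1907: 31 days (March has 31).
Apr 8, 1907 → May 8, 1907: 30 days (April has 30).
May 8, 1907 → Jun 8, 1907: 31 days (May has 31).
Jun 8, 1907 → Jul 8, 1907: 30 days (June has 30).
Jul 8, 1907 → Aug 8, 1907: 31 days (July has 31).
Aug 8, 1907 → Aug 25, 1907: 17 days.
Total: 1112 days.

1112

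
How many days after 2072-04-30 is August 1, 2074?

Apr 30, 2072 → Apr 30, 2073: 365 days.
Apr 30, 2073 → Apr 30, 2074: 365 days.
Apr 30, 2074 → May 30, 2074: 30 days (April has 30).
May 30, 2074 → Jun 30, 2074: 31 days (May has 31).
Jun 30, 2074 → Jul 30, 2074: 30 days (June has 30).
Jul 30, 2074 → Aug 1, 2074: 2 days.
Total: 823 days.

823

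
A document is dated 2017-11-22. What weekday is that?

Wednesday

January 1, 2017 is a Sunday.
Jan 1, 2017 → Feb 1, 2017: 31 days (January has 31).
Feb 1, 2017 → Mar 1, 2017: 28 days (February has 28).
Mar 1, 2017 → Apr 1, 2017: 31 days (March has 31).
Apr 1, 2017 → May 1, 2017: 30 days (April has 30).
May 1, 2017 → Jun 1, 2017: 31 days (May has 31).
Jun 1, 2017 → Jul 1, 2017: 30 days (June has 30).
Jul 1, 2017 → Aug 1, 2017: 31 days (July has 31).
Aug 1, 2017 → Sep 1, 2017: 31 days (August has 31).
Sep 1, 2017 → Oct 1, 2017: 30 days (September has 30).
Oct 1, 2017 → Nov 1, 2017: 31 days (October has 31).
Nov 1, 2017 → Nov 22, 2017: 21 days.
Total: 325 days.
325 mod 7 = 3, so Sunday + 3 = Wednesday.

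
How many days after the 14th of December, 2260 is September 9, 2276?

Dec 14, 2260 → Dec 14, 2261: 365 days.
Dec 14, 2261 → Dec 14, 2262: 365 days.
Dec 14, 2262 → Dec 14, 2263: 365 days.
Dec 14, 2263 → Dec 14, 2264: 366 days (Feb 29, 2264 is in that span).
Dec 14, 2264 → Dec 14, 2265: 365 days.
Dec 14, 2265 → Dec 14, 2266: 365 days.
Dec 14, 2266 → Dec 14, 2267: 365 days.
Dec 14, 2267 → Dec 14, 2268: 366 days (Feb 29, 2268 is in that span).
Dec 14, 2268 → Dec 14, 2269: 365 days.
Dec 14, 2269 → Dec 14, 2270: 365 days.
Dec 14, 2270 → Dec 14, 2271: 365 days.
Dec 14, 2271 → Dec 14, 2272: 366 days (Feb 29, 2272 is in that span).
Dec 14, 2272 → Dec 14, 2273: 365 days.
Dec 14, 2273 → Dec 14, 2274: 365 days.
Dec 14, 2274 → Dec 14, 2275: 365 days.
Dec 14, 2275 → Jan 14, 2276: 31 days (December has 31).
Jan 14, 2276 → Feb 14, 2276: 31 days (January has 31).
Feb 14, 2276 → Mar 14, 2276: 29 days (February has 29).
Mar 14, 2276 → Apr 14, 2276: 31 days (March has 31).
Apr 14, 2276 → May 14, 2276: 30 days (April has 30).
May 14, 2276 → Jun 14, 2276: 31 days (May has 31).
Jun 14, 2276 → Jul 14, 2276: 30 days (June has 30).
Jul 14, 2276 → Aug 14, 2276: 31 days (July has 31).
Aug 14, 2276 → Sep 9, 2276: 26 days.
Total: 5748 days.

5748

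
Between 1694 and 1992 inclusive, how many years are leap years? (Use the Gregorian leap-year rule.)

Multiples of 4 in [1694,1992]: 75.
Of those, multiples of 100: 3 (not leap unless ÷400).
Multiples of 400: 0.
Leap years = 75 − 3 + 0 = 72.

72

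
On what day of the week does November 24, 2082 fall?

January 1, 2082 is a Thursday.
Jan 1, 2082 → Feb 1, 2082: 31 days (January has 31).
Feb 1, 2082 → Mar 1, 2082: 28 days (February has 28).
Mar 1, 2082 → Apr 1, 2082: 31 days (March has 31).
Apr 1, 2082 → May 1, 2082: 30 days (April has 30).
May 1, 2082 → Jun 1, 2082: 31 days (May has 31).
Jun 1, 2082 → Jul 1, 2082: 30 days (June has 30).
Jul 1, 2082 → Aug 1, 2082: 31 days (July has 31).
Aug 1, 2082 → Sep 1, 2082: 31 days (August has 31).
Sep 1, 2082 → Oct 1, 2082: 30 days (September has 30).
Oct 1, 2082 → Nov 1, 2082: 31 days (October has 31).
Nov 1, 2082 → Nov 24, 2082: 23 days.
Total: 327 days.
327 mod 7 = 5, so Thursday + 5 = Tuesday.

Tuesday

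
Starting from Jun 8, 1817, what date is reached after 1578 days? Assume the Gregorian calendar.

October 3, 1821

+365 (one year) → Jun 8, 1818 (1213 left).
+365 (one year) → Jun 8, 1819 (848 left).
+366 (one year; includes Feb 29, 1820) → Jun 8, 1820 (482 left).
+365 (one year) → Jun 8, 1821 (117 left).
Jun has 30 days: +23 → Jul 1, 1821 (94 left).
Jul has 31 days: +31 → Aug 1, 1821 (63 left).
Aug has 31 days: +31 → Sep 1, 1821 (32 left).
Sep has 30 days: +30 → Oct 1, 1821 (2 left).
+2 → Oct 3, 1821.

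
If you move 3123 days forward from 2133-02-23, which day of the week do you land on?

Tuesday

Feb 23, 2133 is a Monday.
3123 mod 7 = 1, so 3123 days after a Monday is Monday + 1 = Tuesday.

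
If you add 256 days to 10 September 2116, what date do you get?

May 24, 2117

Sep has 30 days: +21 → Oct 1, 2116 (235 left).
Oct has 31 days: +31 → Nov 1, 2116 (204 left).
Nov has 30 days: +30 → Dec 1, 2116 (174 left).
Dec has 31 days: +31 → Jan 1, 2117 (143 left).
Jan has 31 days: +31 → Feb 1, 2117 (112 left).
Feb has 28 days: +28 → Mar 1, 2117 (84 left).
Mar has 31 days: +31 → Apr 1, 2117 (53 left).
Apr has 30 days: +30 → May 1, 2117 (23 left).
+23 → May 24, 2117.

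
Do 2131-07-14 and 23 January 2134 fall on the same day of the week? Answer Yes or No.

From Jul 14, 2131 to Jan 23, 2134 is 924 days.
924 mod 7 = 0, so they are the same weekday.
(Jul 14, 2131 is a Saturday; Jan 23, 2134 is a Saturday.)

Yes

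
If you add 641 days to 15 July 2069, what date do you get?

+365 (one year) → Jul 15, 2070 (276 left).
Jul has 31 days: +17 → Aug 1, 2070 (259 left).
Aug has 31 days: +31 → Sep 1, 2070 (228 left).
Sep has 30 days: +30 → Oct 1, 2070 (198 left).
Oct has 31 days: +31 → Nov 1, 2070 (167 left).
Nov has 30 days: +30 → Dec 1, 2070 (137 left).
Dec has 31 days: +31 → Jan 1, 2071 (106 left).
Jan has 31 days: +31 → Feb 1, 2071 (75 left).
Feb has 28 days: +28 → Mar 1, 2071 (47 left).
Mar has 31 days: +31 → Apr 1, 2071 (16 left).
+16 → Apr 17, 2071.

April 17, 2071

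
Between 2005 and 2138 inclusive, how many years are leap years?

32

Multiples of 4 in [2005,2138]: 33.
Of those, multiples of 100: 1 (not leap unless ÷400).
Multiples of 400: 0.
Leap years = 33 − 1 + 0 = 32.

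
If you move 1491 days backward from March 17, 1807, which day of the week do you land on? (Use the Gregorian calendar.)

Tuesday

Mar 17, 1807 is a Tuesday.
1491 mod 7 = 0, so 1491 days before a Tuesday is Tuesday − 0 = Tuesday.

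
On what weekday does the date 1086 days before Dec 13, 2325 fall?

Saturday

First find the weekday of Dec 13, 2325. Doomsday rule: the anchor day for the 2300s is Wednesday. For year 25: 25÷12 = 2 r 1, and 1÷4 = 0, so 2+1+0 = 3.
Wednesday + 3 ≡ Saturday — that's 2325's doomsday.
In December the doomsday date is Dec 12.
Dec 13 is 1 day after Dec 12; 1 mod 7 = 1, so Saturday + 1 = Sunday.
1086 mod 7 = 1, so 1086 days before a Sunday is Sunday − 1 = Saturday.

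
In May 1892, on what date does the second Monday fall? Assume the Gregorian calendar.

May 9, 1892

May 1, 1892 is a Sunday.
The first Monday is therefore May 2 (1 days later).
The second Monday is 2 + 1×7 = May 9.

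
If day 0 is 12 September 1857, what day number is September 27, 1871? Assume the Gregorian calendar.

Sep 12, 1857 → Sep 12, 1858: 365 days.
Sep 12, 1858 → Sep 12, 1859: 365 days.
Sep 12, 1859 → Sep 12, 1860: 366 days (Feb 29, 1860 is in that span).
Sep 12, 1860 → Sep 12, 1861: 365 days.
Sep 12, 1861 → Sep 12, 1862: 365 days.
Sep 12, 1862 → Sep 12, 1863: 365 days.
Sep 12, 1863 → Sep 12, 1864: 366 days (Feb 29, 1864 is in that span).
Sep 12, 1864 → Sep 12, 1865: 365 days.
Sep 12, 1865 → Sep 12, 1866: 365 days.
Sep 12, 1866 → Sep 12, 1867: 365 days.
Sep 12, 1867 → Sep 12, 1868: 366 days (Feb 29, 1868 is in that span).
Sep 12, 1868 → Sep 12, 1869: 365 days.
Sep 12, 1869 → Sep 12, 1870: 365 days.
Sep 12, 1870 → Oct 12, 1870: 30 days (September has 30).
Oct 12, 1870 → Nov 12, 1870: 31 days (October has 31).
Nov 12, 1870 → Dec 12, 1870: 30 days (November has 30).
Dec 12, 1870 → Jan 12, 1871: 31 days (December has 31).
Jan 12, 1871 → Feb 12, 1871: 31 days (January has 31).
Feb 12, 1871 → Mar 12, 1871: 28 days (February has 28).
Mar 12, 1871 → Apr 12, 1871: 31 days (March has 31).
Apr 12, 1871 → May 12, 1871: 30 days (April has 30).
May 12, 1871 → Jun 12, 1871: 31 days (May has 31).
Jun 12, 1871 → Jul 12, 1871: 30 days (June has 30).
Jul 12, 1871 → Aug 12, 1871: 31 days (July has 31).
Aug 12, 1871 → Sep 12, 1871: 31 days (August has 31).
Sep 12, 1871 → Sep 27, 1871: 15 days.
Total: 5128 days.

5128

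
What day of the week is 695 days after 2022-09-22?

First find the weekday of Sep 22, 2022. Doomsday rule: the anchor day for the 2000s is Tuesday. For year 22: 22÷12 = 1 r 10, and 10÷4 = 2, so 1+10+2 = 13.
Tuesday + 13 ≡ Monday — that's 2022's doomsday.
In September the doomsday date is Sep 5.
Sep 22 is 17 days after Sep 5; 17 mod 7 = 3, so Monday + 3 = Thursday.
695 mod 7 = 2, so 695 days after a Thursday is Thursday + 2 = Saturday.

Saturday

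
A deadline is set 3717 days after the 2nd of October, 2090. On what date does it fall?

December 6, 2100

+365 (one year) → Oct 2, 2091 (3352 left).
+366 (one year; includes Feb 29, 2092) → Oct 2, 2092 (2986 left).
+365 (one year) → Oct 2, 2093 (2621 left).
+365 (one year) → Oct 2, 2094 (2256 left).
+365 (one year) → Oct 2, 2095 (1891 left).
+366 (one year; includes Feb 29, 2096) → Oct 2, 2096 (1525 left).
+365 (one year) → Oct 2, 2097 (1160 left).
+365 (one year) → Oct 2, 2098 (795 left).
+365 (one year) → Oct 2, 2099 (430 left).
+365 (one year) → Oct 2, 2100 (65 left).
Oct has 31 days: +30 → Nov 1, 2100 (35 left).
Nov has 30 days: +30 → Dec 1, 2100 (5 left).
+5 → Dec 6, 2100.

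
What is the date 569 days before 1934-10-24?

April 3, 1933

−365 (one year) → Oct 24, 1933 (204 left).
−24 → Sep 30, 1933 (end of Sep, 30 days; 180 left).
−30 → Aug 31, 1933 (end of Aug, 31 days; 150 left).
−31 → Jul 31, 1933 (end of Jul, 31 days; 119 left).
−31 → Jun 30, 1933 (end of Jun, 30 days; 88 left).
−30 → May 31, 1933 (end of May, 31 days; 58 left).
−31 → Apr 30, 1933 (end of Apr, 30 days; 27 left).
−27 → Apr 3, 1933.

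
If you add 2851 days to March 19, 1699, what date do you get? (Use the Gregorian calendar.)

January 8, 1707

+365 (one year) → Mar 19, 1700 (2486 left).
+365 (one year) → Mar 19, 1701 (2121 left).
+365 (one year) → Mar 19, 1702 (1756 left).
+365 (one year) → Mar 19, 1703 (1391 left).
+366 (one year; includes Feb 29, 1704) → Mar 19, 1704 (1025 left).
+365 (one year) → Mar 19, 1705 (660 left).
+365 (one year) → Mar 19, 1706 (295 left).
Mar has 31 days: +13 → Apr 1, 1706 (282 left).
Apr has 30 days: +30 → May 1, 1706 (252 left).
May has 31 days: +31 → Jun 1, 1706 (221 left).
Jun has 30 days: +30 → Jul 1, 1706 (191 left).
Jul has 31 days: +31 → Aug 1, 1706 (160 left).
Aug has 31 days: +31 → Sep 1, 1706 (129 left).
Sep has 30 days: +30 → Oct 1, 1706 (99 left).
Oct has 31 days: +31 → Nov 1, 1706 (68 left).
Nov has 30 days: +30 → Dec 1, 1706 (38 left).
Dec has 31 days: +31 → Jan 1, 1707 (7 left).
+7 → Jan 8, 1707.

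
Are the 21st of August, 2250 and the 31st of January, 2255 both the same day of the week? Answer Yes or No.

From Aug 21, 2250 to Jan 31, 2255 is 1624 days.
1624 mod 7 = 0, so they are the same weekday.
(Aug 21, 2250 is a Wednesday; Jan 31, 2255 is a Wednesday.)

Yes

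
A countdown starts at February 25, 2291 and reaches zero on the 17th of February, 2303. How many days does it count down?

Feb 25, 2291 → Feb 25, 2292: 365 days.
Feb 25, 2292 → Feb 25, 2293: 366 days (Feb 29, 2292 is in that span).
Feb 25, 2293 → Feb 25, 2294: 365 days.
Feb 25, 2294 → Feb 25, 2295: 365 days.
Feb 25, 2295 → Feb 25, 2296: 365 days.
Feb 25, 2296 → Feb 25, 2297: 366 days (Feb 29, 2296 is in that span).
Feb 25, 2297 → Feb 25, 2298: 365 days.
Feb 25, 2298 → Feb 25, 2299: 365 days.
Feb 25, 2299 → Feb 25, 2300: 365 days.
Feb 25, 2300 → Feb 25, 2301: 365 days.
Feb 25, 2301 → Feb 25, 2302: 365 days.
Feb 25, 2302 → Mar 25, 2302: 28 days (February has 28).
Mar 25, 2302 → Apr 25, 2302: 31 days (March has 31).
Apr 25, 2302 → May 25, 2302: 30 days (April has 30).
May 25, 2302 → Jun 25, 2302: 31 days (May has 31).
Jun 25, 2302 → Jul 25, 2302: 30 days (June has 30).
Jul 25, 2302 → Aug 25, 2302: 31 days (July has 31).
Aug 25, 2302 → Sep 25, 2302: 31 days (August has 31).
Sep 25, 2302 → Oct 25, 2302: 30 days (September has 30).
Oct 25, 2302 → Nov 25, 2302: 31 days (October has 31).
Nov 25, 2302 → Dec 25, 2302: 30 days (November has 30).
Dec 25, 2302 → Jan 25, 2303: 31 days (December has 31).
Jan 25, 2303 → Feb 17, 2303: 23 days.
Total: 4374 days.

4374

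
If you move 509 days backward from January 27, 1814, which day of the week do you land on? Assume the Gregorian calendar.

Saturday

Jan 27, 1814 is a Thursday.
509 mod 7 = 5, so 509 days before a Thursday is Thursday − 5 = Saturday.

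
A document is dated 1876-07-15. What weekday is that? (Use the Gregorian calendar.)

Saturday

Doomsday rule: the anchor day for the 1800s is Friday. For year 76: 76÷12 = 6 r 4, and 4÷4 = 1, so 6+4+1 = 11.
Friday + 11 ≡ Tuesday — that's 1876's doomsday.
In July the doomsday date is Jul 11.
Jul 15 is 4 days after Jul 11; 4 mod 7 = 4, so Tuesday + 4 = Saturday.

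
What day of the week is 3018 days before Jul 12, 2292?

Jul 12, 2292 is a Tuesday.
3018 mod 7 = 1, so 3018 days before a Tuesday is Tuesday − 1 = Monday.

Monday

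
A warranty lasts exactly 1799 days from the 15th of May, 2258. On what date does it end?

April 18, 2263

+365 (one year) → May 15, 2259 (1434 left).
+366 (one year; includes Feb 29, 2260) → May 15, 2260 (1068 left).
+365 (one year) → May 15, 2261 (703 left).
+365 (one year) → May 15, 2262 (338 left).
May has 31 days: +17 → Jun 1, 2262 (321 left).
Jun has 30 days: +30 → Jul 1, 2262 (291 left).
Jul has 31 days: +31 → Aug 1, 2262 (260 left).
Aug has 31 days: +31 → Sep 1, 2262 (229 left).
Sep has 30 days: +30 → Oct 1, 2262 (199 left).
Oct has 31 days: +31 → Nov 1, 2262 (168 left).
Nov has 30 days: +30 → Dec 1, 2262 (138 left).
Dec has 31 days: +31 → Jan 1, 2263 (107 left).
Jan has 31 days: +31 → Feb 1, 2263 (76 left).
Feb has 28 days: +28 → Mar 1, 2263 (48 left).
Mar has 31 days: +31 → Apr 1, 2263 (17 left).
+17 → Apr 18, 2263.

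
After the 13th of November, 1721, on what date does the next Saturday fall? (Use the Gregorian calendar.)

Nov 13, 1721 is a Thursday.
From Thursday to the next Saturday is 2 days.
Nov 13, 1721 + 2 = Nov 15, 1721.

November 15, 1721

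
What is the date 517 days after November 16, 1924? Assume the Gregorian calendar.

+365 (one year) → Nov 16, 1925 (152 left).
Nov has 30 days: +15 → Dec 1, 1925 (137 left).
Dec has 31 days: +31 → Jan 1, 1926 (106 left).
Jan has 31 days: +31 → Feb 1, 1926 (75 left).
Feb has 28 days: +28 → Mar 1, 1926 (47 left).
Mar has 31 days: +31 → Apr 1, 1926 (16 left).
+16 → Apr 17, 1926.

April 17, 1926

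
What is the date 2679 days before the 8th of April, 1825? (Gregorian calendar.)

−365 (one year) → Apr 8, 1824 (2314 left).
−366 (one year; includes Feb 29, 1824) → Apr 8, 1823 (1948 left).
−365 (one year) → Apr 8, 1822 (1583 left).
−365 (one year) → Apr 8, 1821 (1218 left).
−365 (one year) → Apr 8, 1820 (853 left).
−366 (one year; includes Feb 29, 1820) → Apr 8, 1819 (487 left).
−365 (one year) → Apr 8, 1818 (122 left).
−8 → Mar 31, 1818 (end of Mar, 31 days; 114 left).
−31 → Feb 28, 1818 (end of Feb, 28 days; 83 left).
−28 → Jan 31, 1818 (end of Jan, 31 days; 55 left).
−31 → Dec 31, 1817 (end of Dec, 31 days; 24 left).
−24 → Dec 7, 1817.

December 7, 1817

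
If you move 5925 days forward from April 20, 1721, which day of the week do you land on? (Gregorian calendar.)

First find the weekday of Apr 20, 1721. Doomsday rule: the anchor day for the 1700s is Sunday. For year 21: 21÷12 = 1 r 9, and 9÷4 = 2, so 1+9+2 = 12.
Sunday + 12 ≡ Friday — that's 1721's doomsday.
In April the doomsday date is Apr 4.
Apr 20 is 16 days after Apr 4; 16 mod 7 = 2, so Friday + 2 = Sunday.
5925 mod 7 = 3, so 5925 days after a Sunday is Sunday + 3 = Wednesday.

Wednesday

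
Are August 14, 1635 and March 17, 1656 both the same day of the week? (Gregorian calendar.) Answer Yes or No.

No

From Aug 14, 1635 to Mar 17, 1656 is 7521 days.
7521 mod 7 = 3, so they are different weekdays.
(Aug 14, 1635 is a Tuesday; Mar 17, 1656 is a Friday.)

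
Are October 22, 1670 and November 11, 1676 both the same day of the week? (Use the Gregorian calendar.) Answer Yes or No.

Yes

From Oct 22, 1670 to Nov 11, 1676 is 2212 days.
2212 mod 7 = 0, so they are the same weekday.
(Oct 22, 1670 is a Wednesday; Nov 11, 1676 is a Wednesday.)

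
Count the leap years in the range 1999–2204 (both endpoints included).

Multiples of 4 in [1999,2204]: 52.
Of those, multiples of 100: 3 (not leap unless ÷400).
Multiples of 400: 1.
Leap years = 52 − 3 + 1 = 50.

50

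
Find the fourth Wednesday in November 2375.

November 26, 2375

November 1, 2375 is a Saturday.
The first Wednesday is therefore November 5 (4 days later).
The fourth Wednesday is 5 + 3×7 = November 26.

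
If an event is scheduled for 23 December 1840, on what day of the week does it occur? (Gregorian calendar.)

Doomsday rule: the anchor day for the 1800s is Friday. For year 40: 40÷12 = 3 r 4, and 4÷4 = 1, so 3+4+1 = 8.
Friday + 8 ≡ Saturday — that's 1840's doomsday.
In December the doomsday date is Dec 12.
Dec 23 is 11 days after Dec 12; 11 mod 7 = 4, so Saturday + 4 = Wednesday.

Wednesday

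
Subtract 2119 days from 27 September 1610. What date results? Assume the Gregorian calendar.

−365 (one year) → Sep 27, 1609 (1754 left).
−365 (one year) → Sep 27, 1608 (1389 left).
−366 (one year; includes Feb 29, 1608) → Sep 27, 1607 (1023 left).
−365 (one year) → Sep 27, 1606 (658 left).
−365 (one year) → Sep 27, 1605 (293 left).
−27 → Aug 31, 1605 (end of Aug, 31 days; 266 left).
−31 → Jul 31, 1605 (end of Jul, 31 days; 235 left).
−31 → Jun 30, 1605 (end of Jun, 30 days; 204 left).
−30 → May 31, 1605 (end of May, 31 days; 174 left).
−31 → Apr 30, 1605 (end of Apr, 30 days; 143 left).
−30 → Mar 31, 1605 (end of Mar, 31 days; 113 left).
−31 → Feb 28, 1605 (end of Feb, 28 days; 82 left).
−28 → Jan 31, 1605 (end of Jan, 31 days; 54 left).
−31 → Dec 31, 1604 (end of Dec, 31 days; 23 left).
−23 → Dec 8, 1604.

December 8, 1604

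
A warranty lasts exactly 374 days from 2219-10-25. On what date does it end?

November 2, 2220

Oct has 31 days: +7 → Nov 1, 2219 (367 left).
Nov has 30 days: +30 → Dec 1, 2219 (337 left).
Dec has 31 days: +31 → Jan 1, 2220 (306 left).
Jan has 31 days: +31 → Feb 1, 2220 (275 left).
Feb has 29 days: +29 → Mar 1, 2220 (246 left).
Mar has 31 days: +31 → Apr 1, 2220 (215 left).
Apr has 30 days: +30 → May 1, 2220 (185 left).
May has 31 days: +31 → Jun 1, 2220 (154 left).
Jun has 30 days: +30 → Jul 1, 2220 (124 left).
Jul has 31 days: +31 → Aug 1, 2220 (93 left).
Aug has 31 days: +31 → Sep 1, 2220 (62 left).
Sep has 30 days: +30 → Oct 1, 2220 (32 left).
Oct has 31 days: +31 → Nov 1, 2220 (1 left).
+1 → Nov 2, 2220.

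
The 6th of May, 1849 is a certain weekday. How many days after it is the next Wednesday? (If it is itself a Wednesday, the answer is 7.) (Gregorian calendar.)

May 6, 1849 is a Sunday.
From Sunday to the next Wednesday is 3 days.

3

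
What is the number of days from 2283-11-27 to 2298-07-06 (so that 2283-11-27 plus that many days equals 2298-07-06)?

5335

Nov 27, 2283 → Nov 27, 2284: 366 days (Feb 29, 2284 is in that span).
Nov 27, 2284 → Nov 27, 2285: 365 days.
Nov 27, 2285 → Nov 27, 2286: 365 days.
Nov 27, 2286 → Nov 27, 2287: 365 days.
Nov 27, 2287 → Nov 27, 2288: 366 days (Feb 29, 2288 is in that span).
Nov 27, 2288 → Nov 27, 2289: 365 days.
Nov 27, 2289 → Nov 27, 2290: 365 days.
Nov 27, 2290 → Nov 27, 2291: 365 days.
Nov 27, 2291 → Nov 27, 2292: 366 days (Feb 29, 2292 is in that span).
Nov 27, 2292 → Nov 27, 2293: 365 days.
Nov 27, 2293 → Nov 27, 2294: 365 days.
Nov 27, 2294 → Nov 27, 2295: 365 days.
Nov 27, 2295 → Nov 27, 2296: 366 days (Feb 29, 2296 is in that span).
Nov 27, 2296 → Nov 27, 2297: 365 days.
Nov 27, 2297 → Dec 27, 2297: 30 days (November has 30).
Dec 27, 2297 → Jan 27, 2298: 31 days (December has 31).
Jan 27, 2298 → Feb 27, 2298: 31 days (January has 31).
Feb 27, 2298 → Mar 27, 2298: 28 days (February has 28).
Mar 27, 2298 → Apr 27, 2298: 31 days (March has 31).
Apr 27, 2298 → May 27, 2298: 30 days (April has 30).
May 27, 2298 → Jun 27, 2298: 31 days (May has 31).
Jun 27, 2298 → Jul 6, 2298: 9 days.
Total: 5335 days.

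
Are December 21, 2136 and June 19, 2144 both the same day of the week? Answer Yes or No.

Yes

From Dec 21, 2136 to Jun 19, 2144 is 2737 days.
2737 mod 7 = 0, so they are the same weekday.
(Dec 21, 2136 is a Friday; Jun 19, 2144 is a Friday.)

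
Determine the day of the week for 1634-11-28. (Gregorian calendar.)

Doomsday rule: the anchor day for the 1600s is Tuesday. For year 34: 34÷12 = 2 r 10, and 10÷4 = 2, so 2+10+2 = 14.
Tuesday + 14 ≡ Tuesday — that's 1634's doomsday.
In November the doomsday date is Nov 7.
Nov 28 is 21 days after Nov 7; 21 mod 7 = 0, so Tuesday + 0 = Tuesday.

Tuesday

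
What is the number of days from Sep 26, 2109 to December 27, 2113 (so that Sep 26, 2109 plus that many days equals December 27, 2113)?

1553

Sep 26, 2109 → Sep 26, 2110: 365 days.
Sep 26, 2110 → Sep 26, 2111: 365 days.
Sep 26, 2111 → Sep 26, 2112: 366 days (Feb 29, 2112 is in that span).
Sep 26, 2112 → Sep 26, 2113: 365 days.
Sep 26, 2113 → Oct 26, 2113: 30 days (September has 30).
Oct 26, 2113 → Nov 26, 2113: 31 days (October has 31).
Nov 26, 2113 → Dec 26, 2113: 30 days (November has 30).
Dec 26, 2113 → Dec 27, 2113: 1 days.
Total: 1553 days.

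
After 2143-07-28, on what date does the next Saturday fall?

August 3, 2143

Jul 28, 2143 is a Sunday.
From Sunday to the next Saturday is 6 days.
Jul 28, 2143 + 6 = Aug 3, 2143.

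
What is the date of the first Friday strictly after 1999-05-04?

May 7, 1999

May 4, 1999 is a Tuesday.
From Tuesday to the next Friday is 3 days.
May 4, 1999 + 3 = May 7, 1999.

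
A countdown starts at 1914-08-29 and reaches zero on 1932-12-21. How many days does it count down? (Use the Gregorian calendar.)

6689

Aug 29, 1914 → Aug 29, 1915: 365 days.
Aug 29, 1915 → Aug 29, 1916: 366 days (Feb 29, 1916 is in that span).
Aug 29, 1916 → Aug 29, 1917: 365 days.
Aug 29, 1917 → Aug 29, 1918: 365 days.
Aug 29, 1918 → Aug 29, 1919: 365 days.
Aug 29, 1919 → Aug 29, 1920: 366 days (Feb 29, 1920 is in that span).
Aug 29, 1920 → Aug 29, 1921: 365 days.
Aug 29, 1921 → Aug 29, 1922: 365 days.
Aug 29, 1922 → Aug 29, 1923: 365 days.
Aug 29, 1923 → Aug 29, 1924: 366 days (Feb 29, 1924 is in that span).
Aug 29, 1924 → Aug 29, 1925: 365 days.
Aug 29, 1925 → Aug 29, 1926: 365 days.
Aug 29, 1926 → Aug 29, 1927: 365 days.
Aug 29, 1927 → Aug 29, 1928: 366 days (Feb 29, 1928 is in that span).
Aug 29, 1928 → Aug 29, 1929: 365 days.
Aug 29, 1929 → Aug 29, 1930: 365 days.
Aug 29, 1930 → Aug 29, 1931: 365 days.
Aug 29, 1931 → Aug 29, 1932: 366 days (Feb 29, 1932 is in that span).
Aug 29, 1932 → Sep 29, 1932: 31 days (August has 31).
Sep 29, 1932 → Oct 29, 1932: 30 days (September has 30).
Oct 29, 1932 → Nov 29, 1932: 31 days (October has 31).
Nov 29, 1932 → Dec 21, 1932: 22 days.
Total: 6689 days.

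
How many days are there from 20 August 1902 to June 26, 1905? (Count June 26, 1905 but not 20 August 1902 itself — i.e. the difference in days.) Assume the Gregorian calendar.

1041

Aug 20, 1902 → Aug 20, 1903: 365 days.
Aug 20, 1903 → Aug 20, 1904: 366 days (Feb 29, 1904 is in that span).
Aug 20, 1904 → Sep 20, 1904: 31 days (August has 31).
Sep 20, 1904 → Oct 20, 1904: 30 days (September has 30).
Oct 20, 1904 → Nov 20, 1904: 31 days (October has 31).
Nov 20, 1904 → Dec 20, 1904: 30 days (November has 30).
Dec 20, 1904 → Jan 20, 1905: 31 days (December has 31).
Jan 20, 1905 → Feb 20, 1905: 31 days (January has 31).
Feb 20, 1905 → Mar 20, 1905: 28 days (February has 28).
Mar 20, 1905 → Apr 20, 1905: 31 days (March has 31).
Apr 20, 1905 → May 20, 1905: 30 days (April has 30).
May 20, 1905 → Jun 20, 1905: 31 days (May has 31).
Jun 20, 1905 → Jun 26, 1905: 6 days.
Total: 1041 days.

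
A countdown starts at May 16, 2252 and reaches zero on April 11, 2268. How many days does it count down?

May 16, 2252 → May 16, 2253: 365 days.
May 16, 2253 → May 16, 2254: 365 days.
May 16, 2254 → May 16, 2255: 365 days.
May 16, 2255 → May 16, 2256: 366 days (Feb 29, 2256 is in that span).
May 16, 2256 → May 16, 2257: 365 days.
May 16, 2257 → May 16, 2258: 365 days.
May 16, 2258 → May 16, 2259: 365 days.
May 16, 2259 → May 16, 2260: 366 days (Feb 29, 2260 is in that span).
May 16, 2260 → May 16, 2261: 365 days.
May 16, 2261 → May 16, 2262: 365 days.
May 16, 2262 → May 16, 2263: 365 days.
May 16, 2263 → May 16, 2264: 366 days (Feb 29, 2264 is in that span).
May 16, 2264 → May 16, 2265: 365 days.
May 16, 2265 → May 16, 2266: 365 days.
May 16, 2266 → May 16, 2267: 365 days.
May 16, 2267 → Jun 16, 2267: 31 days (May has 31).
Jun 16, 2267 → Jul 16, 2267: 30 days (June has 30).
Jul 16, 2267 → Aug 16, 2267: 31 days (July has 31).
Aug 16, 2267 → Sep 16, 2267: 31 days (August has 31).
Sep 16, 2267 → Oct 16, 2267: 30 days (September has 30).
Oct 16, 2267 → Nov 16, 2267: 31 days (October has 31).
Nov 16, 2267 → Dec 16, 2267: 30 days (November has 30).
Dec 16, 2267 → Jan 16, 2268: 31 days (December has 31).
Jan 16, 2268 → Feb 16, 2268: 31 days (January has 31).
Feb 16, 2268 → Mar 16, 2268: 29 days (February has 29).
Mar 16, 2268 → Apr 11, 2268: 26 days.
Total: 5809 days.

5809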